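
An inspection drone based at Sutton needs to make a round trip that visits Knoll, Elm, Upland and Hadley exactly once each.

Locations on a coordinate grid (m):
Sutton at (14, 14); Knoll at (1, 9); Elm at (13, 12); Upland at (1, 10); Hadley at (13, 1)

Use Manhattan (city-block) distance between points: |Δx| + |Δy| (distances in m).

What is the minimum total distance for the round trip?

There are 12 distinct closed tours to check (reversals are equivalent).
Sutton → Knoll → Elm → Upland → Hadley → Sutton: 18+15+14+21+14 = 82
Sutton → Knoll → Elm → Hadley → Upland → Sutton: 18+15+11+21+17 = 82
Sutton → Knoll → Upland → Elm → Hadley → Sutton: 18+1+14+11+14 = 58
Sutton → Knoll → Upland → Hadley → Elm → Sutton: 18+1+21+11+3 = 54
Sutton → Knoll → Hadley → Elm → Upland → Sutton: 18+20+11+14+17 = 80
Sutton → Knoll → Hadley → Upland → Elm → Sutton: 18+20+21+14+3 = 76
Sutton → Elm → Knoll → Upland → Hadley → Sutton: 3+15+1+21+14 = 54
Sutton → Elm → Knoll → Hadley → Upland → Sutton: 3+15+20+21+17 = 76
Sutton → Elm → Upland → Knoll → Hadley → Sutton: 3+14+1+20+14 = 52
Sutton → Elm → Hadley → Knoll → Upland → Sutton: 3+11+20+1+17 = 52
Sutton → Upland → Knoll → Elm → Hadley → Sutton: 17+1+15+11+14 = 58
Sutton → Upland → Elm → Knoll → Hadley → Sutton: 17+14+15+20+14 = 80
The minimum is 52.
One optimal route: Sutton → Elm → Upland → Knoll → Hadley → Sutton (or its reverse).

Shortest round trip = 52 m.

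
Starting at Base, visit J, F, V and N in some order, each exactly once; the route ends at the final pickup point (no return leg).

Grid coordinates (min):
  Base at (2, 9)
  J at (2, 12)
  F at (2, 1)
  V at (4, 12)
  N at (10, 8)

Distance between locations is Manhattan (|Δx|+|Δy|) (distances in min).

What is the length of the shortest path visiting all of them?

Minimum one-way distance = 30 min.

There are 4! = 24 possible orderings.
Base→J→F→V→N: 3+11+13+10 = 37
Base→J→F→N→V: 3+11+15+10 = 39
Base→J→V→F→N: 3+2+13+15 = 33
Base→J→V→N→F: 3+2+10+15 = 30
Base→J→N→F→V: 3+12+15+13 = 43
Base→J→N→V→F: 3+12+10+13 = 38
Base→F→J→V→N: 8+11+2+10 = 31
Base→F→J→N→V: 8+11+12+10 = 41
Base→F→V→J→N: 8+13+2+12 = 35
Base→F→V→N→J: 8+13+10+12 = 43
Base→F→N→J→V: 8+15+12+2 = 37
Base→F→N→V→J: 8+15+10+2 = 35
Base→V→J→F→N: 5+2+11+15 = 33
Base→V→J→N→F: 5+2+12+15 = 34
… (10 more)
The minimum is 30.
One shortest path: Base → J → V → N → F.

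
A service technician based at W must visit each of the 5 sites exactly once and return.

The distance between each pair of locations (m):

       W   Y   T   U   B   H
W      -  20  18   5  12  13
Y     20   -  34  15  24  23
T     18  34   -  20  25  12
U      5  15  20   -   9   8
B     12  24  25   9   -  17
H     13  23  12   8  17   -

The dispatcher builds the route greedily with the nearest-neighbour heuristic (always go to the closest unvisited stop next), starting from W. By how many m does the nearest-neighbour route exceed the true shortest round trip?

W: U=5, B=12, H=13, T=18, Y=20 ⇒ U
U: H=8, B=9, Y=15, T=20 ⇒ H
H: T=12, B=17, Y=23 ⇒ T
T: B=25, Y=34 ⇒ B
B: Y=24 ⇒ Y
NN route W → U → H → T → B → Y → W costs 94.
Optimal: W → T → H → Y → U → B → W costs 89 (by enumerating all 60 distinct tours).
Excess = 94 − 89 = 5.

Excess over optimum: 5 m.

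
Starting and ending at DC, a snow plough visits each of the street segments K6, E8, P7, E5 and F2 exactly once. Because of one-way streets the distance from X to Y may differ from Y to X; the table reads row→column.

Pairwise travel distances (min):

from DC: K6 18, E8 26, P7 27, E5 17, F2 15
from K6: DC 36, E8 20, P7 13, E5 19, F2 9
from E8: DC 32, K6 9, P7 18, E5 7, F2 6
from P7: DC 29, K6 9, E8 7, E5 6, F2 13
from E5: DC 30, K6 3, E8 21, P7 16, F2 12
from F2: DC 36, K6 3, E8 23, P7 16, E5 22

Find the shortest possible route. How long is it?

DC - K6 - E8 - P7 - E5 - F2 - DC: 18+20+18+6+12+36 = 110
DC - K6 - E8 - P7 - F2 - E5 - DC: 18+20+18+13+22+30 = 121
DC - K6 - E8 - E5 - P7 - F2 - DC: 18+20+7+16+13+36 = 110
DC - K6 - E8 - E5 - F2 - P7 - DC: 18+20+7+12+16+29 = 102
DC - K6 - E8 - F2 - P7 - E5 - DC: 18+20+6+16+6+30 = 96
DC - K6 - E8 - F2 - E5 - P7 - DC: 18+20+6+22+16+29 = 111
DC - K6 - P7 - E8 - E5 - F2 - DC: 18+13+7+7+12+36 = 93
DC - K6 - P7 - E8 - F2 - E5 - DC: 18+13+7+6+22+30 = 96
DC - K6 - P7 - E5 - E8 - F2 - DC: 18+13+6+21+6+36 = 100
DC - K6 - P7 - E5 - F2 - E8 - DC: 18+13+6+12+23+32 = 104
DC - K6 - P7 - F2 - E8 - E5 - DC: 18+13+13+23+7+30 = 104
DC - K6 - P7 - F2 - E5 - E8 - DC: 18+13+13+22+21+32 = 119
DC - K6 - E5 - E8 - P7 - F2 - DC: 18+19+21+18+13+36 = 125
DC - K6 - E5 - E8 - F2 - P7 - DC: 18+19+21+6+16+29 = 109
… (106 more)
DC - F2 - K6 - P7 - E8 - E5 - DC: 15+3+13+7+7+30 = 75  ← best
The minimum is 75.
One optimal route: DC → F2 → K6 → P7 → E8 → E5 → DC.

Shortest round trip = 75 min.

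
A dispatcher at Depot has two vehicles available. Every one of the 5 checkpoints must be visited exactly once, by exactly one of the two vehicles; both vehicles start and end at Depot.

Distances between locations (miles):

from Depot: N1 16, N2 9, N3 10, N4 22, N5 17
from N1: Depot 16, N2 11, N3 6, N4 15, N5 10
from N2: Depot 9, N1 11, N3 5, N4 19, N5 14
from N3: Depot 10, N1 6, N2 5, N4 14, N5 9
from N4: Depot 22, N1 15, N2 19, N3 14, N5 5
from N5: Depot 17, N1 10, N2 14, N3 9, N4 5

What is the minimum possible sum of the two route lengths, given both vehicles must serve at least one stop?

Try each way of splitting the stops between the two vehicles (each non-empty) and, for each split, find the best tour for each vehicle:
  {N1} + {N2, N3, N4, N5}: 32 + 50 = 82
  {N2} + {N1, N3, N4, N5}: 18 + 53 = 71
  {N1, N2} + {N3, N4, N5}: 36 + 46 = 82
  {N3} + {N1, N2, N4, N5}: 20 + 57 = 77
  {N1, N3} + {N2, N4, N5}: 32 + 50 = 82
  {N2, N3} + {N1, N4, N5}: 24 + 53 = 77
  … (15 splits in total)
Best: vehicle 1 Depot → N2 → Depot = 18; vehicle 2 Depot → N3 → N1 → N4 → N5 → Depot = 53; combined 71.

Minimum combined distance: 71 miles.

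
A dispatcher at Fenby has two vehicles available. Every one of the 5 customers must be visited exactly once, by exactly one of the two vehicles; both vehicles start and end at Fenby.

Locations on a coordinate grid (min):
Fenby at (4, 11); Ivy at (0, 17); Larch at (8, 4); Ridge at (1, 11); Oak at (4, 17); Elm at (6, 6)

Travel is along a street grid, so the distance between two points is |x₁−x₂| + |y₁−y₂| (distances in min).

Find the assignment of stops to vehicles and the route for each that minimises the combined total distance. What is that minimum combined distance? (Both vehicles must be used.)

Try each way of splitting the stops between the two vehicles (each non-empty) and, for each split, find the best tour for each vehicle:
  {Ivy} + {Larch, Ridge, Oak, Elm}: 20 + 40 = 60
  {Larch} + {Ivy, Ridge, Oak, Elm}: 22 + 34 = 56
  {Ivy, Larch} + {Ridge, Oak, Elm}: 42 + 32 = 74
  {Ridge} + {Ivy, Larch, Oak, Elm}: 6 + 42 = 48
  {Ivy, Ridge} + {Larch, Oak, Elm}: 20 + 34 = 54
  {Larch, Ridge} + {Ivy, Oak, Elm}: 28 + 34 = 62
  … (15 splits in total)
  {Ivy, Ridge, Oak} + {Larch, Elm}: 20 + 22 = 42  ← best
Best: vehicle 1 Fenby → Ridge → Ivy → Oak → Fenby = 20; vehicle 2 Fenby → Larch → Elm → Fenby = 22; combined 42.

Minimum combined distance: 42 min.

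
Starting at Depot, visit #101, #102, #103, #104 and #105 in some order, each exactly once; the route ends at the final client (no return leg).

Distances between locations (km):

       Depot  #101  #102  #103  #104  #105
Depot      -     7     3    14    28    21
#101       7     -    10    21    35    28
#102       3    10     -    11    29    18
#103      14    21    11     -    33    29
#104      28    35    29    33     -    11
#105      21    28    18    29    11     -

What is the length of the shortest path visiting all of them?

There are 5! = 120 possible orderings.
Depot→#101→#102→#103→#104→#105: 7+10+11+33+11 = 72
Depot→#101→#102→#103→#105→#104: 7+10+11+29+11 = 68
Depot→#101→#102→#104→#103→#105: 7+10+29+33+29 = 108
Depot→#101→#102→#104→#105→#103: 7+10+29+11+29 = 86
Depot→#101→#102→#105→#103→#104: 7+10+18+29+33 = 97
Depot→#101→#102→#105→#104→#103: 7+10+18+11+33 = 79
Depot→#101→#103→#102→#104→#105: 7+21+11+29+11 = 79
Depot→#101→#103→#102→#105→#104: 7+21+11+18+11 = 68
Depot→#101→#103→#104→#102→#105: 7+21+33+29+18 = 108
Depot→#101→#103→#104→#105→#102: 7+21+33+11+18 = 90
Depot→#101→#103→#105→#102→#104: 7+21+29+18+29 = 104
Depot→#101→#103→#105→#104→#102: 7+21+29+11+29 = 97
Depot→#101→#104→#102→#103→#105: 7+35+29+11+29 = 111
Depot→#101→#104→#102→#105→#103: 7+35+29+18+29 = 118
… (106 more)
The minimum is 68.
One shortest path: Depot → #101 → #102 → #103 → #105 → #104.

Shortest open route: 68 km.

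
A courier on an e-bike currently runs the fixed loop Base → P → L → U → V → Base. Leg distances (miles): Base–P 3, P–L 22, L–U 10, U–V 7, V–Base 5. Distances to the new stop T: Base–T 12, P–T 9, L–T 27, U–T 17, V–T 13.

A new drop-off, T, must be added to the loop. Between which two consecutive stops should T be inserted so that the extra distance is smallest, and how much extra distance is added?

Minimum extra distance: 14 miles, inserting T between P and L.

Insertion cost between consecutive stops i–j is d(i,T) + d(T,j) − d(i,j):
  between Base and P: 12 + 9 − 3 = 18
  between P and L: 9 + 27 − 22 = 14
  between L and U: 27 + 17 − 10 = 34
  between U and V: 17 + 13 − 7 = 23
  between V and Base: 13 + 12 − 5 = 20
Cheapest insertion is between P and L, adding 14.
New total = 47 + 14 = 61.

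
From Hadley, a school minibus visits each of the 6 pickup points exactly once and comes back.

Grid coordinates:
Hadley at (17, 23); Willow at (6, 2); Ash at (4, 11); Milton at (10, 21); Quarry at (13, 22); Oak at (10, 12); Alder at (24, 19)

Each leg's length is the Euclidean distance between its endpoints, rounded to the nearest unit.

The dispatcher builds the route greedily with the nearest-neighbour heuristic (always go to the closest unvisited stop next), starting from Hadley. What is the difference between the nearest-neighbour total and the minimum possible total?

1 longer than the optimal tour.

From Hadley: Quarry=4, Milton=7, Alder=8, Oak=13, Ash=18, Willow=24 → choose Quarry (4).
From Quarry: Milton=3, Oak=10, Alder=11, Ash=14, Willow=21 → choose Milton (3).
From Milton: Oak=9, Ash=12, Alder=14, Willow=19 → choose Oak (9).
From Oak: Ash=6, Willow=11, Alder=16 → choose Ash (6).
From Ash: Willow=9, Alder=22 → choose Willow (9).
From Willow: Alder=25 → choose Alder (25).
NN route Hadley → Quarry → Milton → Oak → Ash → Willow → Alder → Hadley costs 64.
Optimal: Hadley → Quarry → Milton → Ash → Willow → Oak → Alder → Hadley costs 63 (by enumerating all 360 distinct tours).
Excess = 64 − 63 = 1.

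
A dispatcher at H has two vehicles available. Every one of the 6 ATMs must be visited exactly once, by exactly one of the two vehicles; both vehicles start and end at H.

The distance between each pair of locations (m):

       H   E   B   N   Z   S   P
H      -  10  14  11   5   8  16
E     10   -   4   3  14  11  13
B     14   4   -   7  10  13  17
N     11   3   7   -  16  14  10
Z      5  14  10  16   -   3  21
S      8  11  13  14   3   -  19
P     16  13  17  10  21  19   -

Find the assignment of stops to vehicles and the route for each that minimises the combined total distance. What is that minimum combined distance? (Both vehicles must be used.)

Minimum combined distance: 63 m.

Check every non-empty split of the stops between the two vehicles; for each half take its own optimal tour:
  {E} + {B, N, Z, S, P}: 20 + 54 = 74
  {B} + {E, N, Z, S, P}: 28 + 48 = 76
  {E, B} + {N, Z, S, P}: 28 + 48 = 76
  {N} + {E, B, Z, S, P}: 22 + 54 = 76
  {E, N} + {B, Z, S, P}: 24 + 54 = 78
  {B, N} + {E, Z, S, P}: 32 + 48 = 80
  … (31 splits in total)
  {Z, S} + {E, B, N, P}: 16 + 47 = 63  ← best
Best: vehicle 1 H → Z → S → H = 16; vehicle 2 H → E → B → N → P → H = 47; combined 63.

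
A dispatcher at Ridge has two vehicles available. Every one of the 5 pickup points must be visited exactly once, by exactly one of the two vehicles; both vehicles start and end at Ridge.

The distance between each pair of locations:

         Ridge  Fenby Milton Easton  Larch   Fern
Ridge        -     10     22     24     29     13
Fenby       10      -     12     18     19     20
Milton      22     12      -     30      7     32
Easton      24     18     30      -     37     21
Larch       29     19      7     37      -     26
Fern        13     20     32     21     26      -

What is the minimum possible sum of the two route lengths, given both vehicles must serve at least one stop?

There are 2^4 − 1 = 15 ways to divide the 5 stops into two non-empty groups. For each, the best each vehicle can do is its own shortest tour through its group:
  {Fenby} + {Milton, Easton, Larch, Fern}: 20 + 100 = 120
  {Milton} + {Fenby, Easton, Larch, Fern}: 44 + 100 = 144
  {Fenby, Milton} + {Easton, Larch, Fern}: 44 + 100 = 144
  {Easton} + {Fenby, Milton, Larch, Fern}: 48 + 68 = 116
  {Fenby, Easton} + {Milton, Larch, Fern}: 52 + 68 = 120
  {Milton, Easton} + {Fenby, Larch, Fern}: 76 + 68 = 144
  … (15 splits in total)
Best: vehicle 1 Ridge → Easton → Ridge = 48; vehicle 2 Ridge → Fenby → Milton → Larch → Fern → Ridge = 68; combined 116.

Minimum combined distance: 116.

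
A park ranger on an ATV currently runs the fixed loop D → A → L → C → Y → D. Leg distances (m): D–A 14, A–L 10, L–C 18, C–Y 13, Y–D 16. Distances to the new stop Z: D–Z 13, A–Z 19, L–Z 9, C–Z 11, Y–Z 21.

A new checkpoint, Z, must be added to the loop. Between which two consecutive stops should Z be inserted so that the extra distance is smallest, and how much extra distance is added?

Adding 2 m by placing Z on the L–C leg.

Insertion cost between consecutive stops i–j is d(i,Z) + d(Z,j) − d(i,j):
  between D and A: 13 + 19 − 14 = 18
  between A and L: 19 + 9 − 10 = 18
  between L and C: 9 + 11 − 18 = 2
  between C and Y: 11 + 21 − 13 = 19
  between Y and D: 21 + 13 − 16 = 18
Cheapest insertion is between L and C, adding 2.
New total = 71 + 2 = 73.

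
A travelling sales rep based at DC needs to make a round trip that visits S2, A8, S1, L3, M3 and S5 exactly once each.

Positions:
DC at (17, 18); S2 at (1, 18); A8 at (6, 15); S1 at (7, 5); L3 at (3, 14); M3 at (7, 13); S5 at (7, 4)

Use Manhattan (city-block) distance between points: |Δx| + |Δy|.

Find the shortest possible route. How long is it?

62 — the shortest possible round trip.

With 6 stops there are 6!/2 = 360 distinct round trips (a route and its reverse cost the same).
DC - S2 - A8 - S1 - L3 - M3 - S5 - DC: 16+8+11+13+5+9+24 = 86
DC - S2 - A8 - S1 - L3 - S5 - M3 - DC: 16+8+11+13+14+9+15 = 86
DC - S2 - A8 - S1 - M3 - L3 - S5 - DC: 16+8+11+8+5+14+24 = 86
DC - S2 - A8 - S1 - M3 - S5 - L3 - DC: 16+8+11+8+9+14+18 = 84
DC - S2 - A8 - S1 - S5 - L3 - M3 - DC: 16+8+11+1+14+5+15 = 70
DC - S2 - A8 - S1 - S5 - M3 - L3 - DC: 16+8+11+1+9+5+18 = 68
DC - S2 - A8 - L3 - S1 - M3 - S5 - DC: 16+8+4+13+8+9+24 = 82
DC - S2 - A8 - L3 - S1 - S5 - M3 - DC: 16+8+4+13+1+9+15 = 66
… (352 more)
DC - S2 - L3 - A8 - S1 - S5 - M3 - DC: 16+6+4+11+1+9+15 = 62  ← best
The minimum is 62.
One optimal route: DC → S2 → L3 → A8 → S1 → S5 → M3 → DC (or its reverse).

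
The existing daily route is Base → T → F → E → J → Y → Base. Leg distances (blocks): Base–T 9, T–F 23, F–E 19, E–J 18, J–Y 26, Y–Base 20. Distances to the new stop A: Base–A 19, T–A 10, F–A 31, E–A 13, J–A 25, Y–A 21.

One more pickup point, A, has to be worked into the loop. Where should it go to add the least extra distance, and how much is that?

+18 blocks — insert A between T and F.

Insertion cost between consecutive stops i–j is d(i,A) + d(A,j) − d(i,j):
  between Base and T: 19 + 10 − 9 = 20
  between T and F: 10 + 31 − 23 = 18
  between F and E: 31 + 13 − 19 = 25
  between E and J: 13 + 25 − 18 = 20
  between J and Y: 25 + 21 − 26 = 20
  between Y and Base: 21 + 19 − 20 = 20
Cheapest insertion is between T and F, adding 18.
New total = 115 + 18 = 133.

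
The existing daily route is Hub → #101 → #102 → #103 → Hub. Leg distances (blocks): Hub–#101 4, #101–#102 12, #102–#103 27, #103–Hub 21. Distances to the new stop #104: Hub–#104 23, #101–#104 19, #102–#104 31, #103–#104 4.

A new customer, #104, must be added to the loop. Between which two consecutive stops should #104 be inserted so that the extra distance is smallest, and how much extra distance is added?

Insertion cost between consecutive stops i–j is d(i,#104) + d(#104,j) − d(i,j):
  between Hub and #101: 23 + 19 − 4 = 38
  between #101 and #102: 19 + 31 − 12 = 38
  between #102 and #103: 31 + 4 − 27 = 8
  between #103 and Hub: 4 + 23 − 21 = 6
Cheapest insertion is between #103 and Hub, adding 6.
New total = 64 + 6 = 70.

+6 blocks — insert #104 between #103 and Hub.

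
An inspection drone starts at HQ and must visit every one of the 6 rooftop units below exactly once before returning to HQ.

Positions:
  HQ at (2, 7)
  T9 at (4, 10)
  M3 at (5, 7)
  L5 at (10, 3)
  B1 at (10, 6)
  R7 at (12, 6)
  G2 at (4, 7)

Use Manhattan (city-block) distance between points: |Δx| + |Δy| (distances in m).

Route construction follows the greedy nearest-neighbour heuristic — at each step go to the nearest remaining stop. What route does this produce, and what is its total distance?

36 m along HQ → G2 → M3 → T9 → B1 → R7 → L5 → HQ.

HQ → [G2:2 / M3:3 / T9:5 / B1:9 / R7:11 / L5:12] → G2 (2)
G2 → [M3:1 / T9:3 / B1:7 / R7:9 / L5:10] → M3 (1)
M3 → [T9:4 / B1:6 / R7:8 / L5:9] → T9 (4)
T9 → [B1:10 / R7:12 / L5:13] → B1 (10)
B1 → [R7:2 / L5:3] → R7 (2)
R7 → [L5:5] → L5 (5)
Return L5→HQ: 12.
Total = 2 + 1 + 4 + 10 + 2 + 5 + 12 = 36.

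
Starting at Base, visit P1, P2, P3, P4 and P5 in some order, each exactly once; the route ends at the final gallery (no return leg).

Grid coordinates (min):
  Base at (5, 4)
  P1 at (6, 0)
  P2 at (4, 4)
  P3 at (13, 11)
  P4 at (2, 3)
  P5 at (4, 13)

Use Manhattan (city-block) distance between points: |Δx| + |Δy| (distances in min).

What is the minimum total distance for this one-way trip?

Shortest open route: 35 min.

There are 5! = 120 possible orderings.
Base - P1 - P2 - P3 - P4 - P5: 5+6+16+19+12 = 58
Base - P1 - P2 - P3 - P5 - P4: 5+6+16+11+12 = 50
Base - P1 - P2 - P4 - P3 - P5: 5+6+3+19+11 = 44
Base - P1 - P2 - P4 - P5 - P3: 5+6+3+12+11 = 37
Base - P1 - P2 - P5 - P3 - P4: 5+6+9+11+19 = 50
Base - P1 - P2 - P5 - P4 - P3: 5+6+9+12+19 = 51
Base - P1 - P3 - P2 - P4 - P5: 5+18+16+3+12 = 54
Base - P1 - P3 - P2 - P5 - P4: 5+18+16+9+12 = 60
Base - P1 - P3 - P4 - P2 - P5: 5+18+19+3+9 = 54
Base - P1 - P3 - P4 - P5 - P2: 5+18+19+12+9 = 63
Base - P1 - P3 - P5 - P2 - P4: 5+18+11+9+3 = 46
Base - P1 - P3 - P5 - P4 - P2: 5+18+11+12+3 = 49
Base - P1 - P4 - P2 - P3 - P5: 5+7+3+16+11 = 42
Base - P1 - P4 - P2 - P5 - P3: 5+7+3+9+11 = 35
… (106 more)
The minimum is 35.
One shortest path: Base → P1 → P4 → P2 → P5 → P3.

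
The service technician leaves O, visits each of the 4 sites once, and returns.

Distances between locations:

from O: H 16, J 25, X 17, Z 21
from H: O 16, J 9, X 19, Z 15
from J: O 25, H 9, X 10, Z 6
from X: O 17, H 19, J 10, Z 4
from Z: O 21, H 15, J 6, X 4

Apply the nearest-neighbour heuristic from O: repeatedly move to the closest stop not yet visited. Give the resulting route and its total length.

O → [H:16 / X:17 / Z:21 / J:25] → H (16)
H → [J:9 / Z:15 / X:19] → J (9)
J → [Z:6 / X:10] → Z (6)
Z → [X:4] → X (4)
Return X→O: 17.
Total = 16 + 9 + 6 + 4 + 17 = 52.

Total distance 52 via the nearest-neighbour route O → H → J → Z → X → O.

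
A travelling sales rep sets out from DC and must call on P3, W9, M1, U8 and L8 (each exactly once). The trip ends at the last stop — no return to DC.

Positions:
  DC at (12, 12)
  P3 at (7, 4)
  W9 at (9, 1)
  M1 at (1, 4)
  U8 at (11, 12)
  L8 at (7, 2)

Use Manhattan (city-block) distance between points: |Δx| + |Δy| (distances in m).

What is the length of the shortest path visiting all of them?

Minimum one-way distance = 25 m.

There are 5! = 120 possible orderings.
DC - P3 - W9 - M1 - U8 - L8: 13+5+11+18+14 = 61
DC - P3 - W9 - M1 - L8 - U8: 13+5+11+8+14 = 51
DC - P3 - W9 - U8 - M1 - L8: 13+5+13+18+8 = 57
DC - P3 - W9 - U8 - L8 - M1: 13+5+13+14+8 = 53
DC - P3 - W9 - L8 - M1 - U8: 13+5+3+8+18 = 47
DC - P3 - W9 - L8 - U8 - M1: 13+5+3+14+18 = 53
DC - P3 - M1 - W9 - U8 - L8: 13+6+11+13+14 = 57
DC - P3 - M1 - W9 - L8 - U8: 13+6+11+3+14 = 47
DC - P3 - M1 - U8 - W9 - L8: 13+6+18+13+3 = 53
DC - P3 - M1 - U8 - L8 - W9: 13+6+18+14+3 = 54
DC - P3 - M1 - L8 - W9 - U8: 13+6+8+3+13 = 43
DC - P3 - M1 - L8 - U8 - W9: 13+6+8+14+13 = 54
DC - P3 - U8 - W9 - M1 - L8: 13+12+13+11+8 = 57
DC - P3 - U8 - W9 - L8 - M1: 13+12+13+3+8 = 49
… (106 more)
DC - U8 - W9 - L8 - P3 - M1: 1+13+3+2+6 = 25  ← best
The minimum is 25.
One shortest path: DC → U8 → W9 → L8 → P3 → M1.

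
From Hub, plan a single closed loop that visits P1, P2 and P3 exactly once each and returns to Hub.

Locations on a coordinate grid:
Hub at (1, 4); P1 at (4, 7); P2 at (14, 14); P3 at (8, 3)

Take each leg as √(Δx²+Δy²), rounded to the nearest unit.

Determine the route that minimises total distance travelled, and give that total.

There are 3 distinct closed tours to check (reversals are equivalent).
Hub → P1 → P2 → P3 → Hub: 4+12+13+7 = 36
Hub → P1 → P3 → P2 → Hub: 4+6+13+16 = 39
Hub → P2 → P1 → P3 → Hub: 16+12+6+7 = 41
The minimum is 36.
One optimal route: Hub → P1 → P2 → P3 → Hub (or its reverse).

36 — the shortest possible round trip.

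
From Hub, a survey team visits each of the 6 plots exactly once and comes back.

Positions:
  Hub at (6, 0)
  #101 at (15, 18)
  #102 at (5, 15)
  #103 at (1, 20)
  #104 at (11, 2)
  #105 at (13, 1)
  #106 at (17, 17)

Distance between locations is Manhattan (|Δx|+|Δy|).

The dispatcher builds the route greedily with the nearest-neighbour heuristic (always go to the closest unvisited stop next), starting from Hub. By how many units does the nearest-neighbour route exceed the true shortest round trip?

The nearest-neighbour route is 6 longer than optimal.

From Hub: #104=7, #105=8, #102=16, #103=25, #101=27, #106=28 → choose #104 (7).
From #104: #105=3, #102=19, #101=20, #106=21, #103=28 → choose #105 (3).
From #105: #101=19, #106=20, #102=22, #103=31 → choose #101 (19).
From #101: #106=3, #102=13, #103=16 → choose #106 (3).
From #106: #102=14, #103=19 → choose #102 (14).
From #102: #103=9 → choose #103 (9).
NN route Hub → #104 → #105 → #101 → #106 → #102 → #103 → Hub costs 80.
Optimal: Hub → #102 → #103 → #101 → #106 → #105 → #104 → Hub costs 74 (by enumerating all 360 distinct tours).
Excess = 80 − 74 = 6.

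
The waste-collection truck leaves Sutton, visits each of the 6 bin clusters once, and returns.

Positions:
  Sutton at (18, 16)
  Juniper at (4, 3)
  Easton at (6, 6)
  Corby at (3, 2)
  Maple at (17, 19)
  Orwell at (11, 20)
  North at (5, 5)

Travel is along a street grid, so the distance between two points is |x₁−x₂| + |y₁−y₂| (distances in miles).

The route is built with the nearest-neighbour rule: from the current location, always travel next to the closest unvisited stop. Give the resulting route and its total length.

At Sutton the remaining stops are Maple 4, Orwell 11, Easton 22, North 24, Juniper 27, Corby 29; go to Maple.
At Maple the remaining stops are Orwell 7, Easton 24, North 26, Juniper 29, Corby 31; go to Orwell.
At Orwell the remaining stops are Easton 19, North 21, Juniper 24, Corby 26; go to Easton.
At Easton the remaining stops are North 2, Juniper 5, Corby 7; go to North.
At North the remaining stops are Juniper 3, Corby 5; go to Juniper.
At Juniper the remaining stops are Corby 2; go to Corby.
Return Corby→Sutton: 29.
Total = 4 + 7 + 19 + 2 + 3 + 2 + 29 = 66.

Nearest-neighbour total = 66 miles; route Sutton → Maple → Orwell → Easton → North → Juniper → Corby → Sutton.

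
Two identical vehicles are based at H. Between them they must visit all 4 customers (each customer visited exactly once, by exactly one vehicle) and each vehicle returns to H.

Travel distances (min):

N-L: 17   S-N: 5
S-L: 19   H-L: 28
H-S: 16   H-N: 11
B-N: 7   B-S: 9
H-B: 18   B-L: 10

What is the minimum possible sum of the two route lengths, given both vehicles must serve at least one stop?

There are 2^3 − 1 = 7 ways to divide the 4 stops into two non-empty groups. For each, the best each vehicle can do is its own shortest tour through its group:
  {B} + {S, N, L}: 36 + 63 = 99
  {S} + {B, N, L}: 32 + 56 = 88
  {B, S} + {N, L}: 43 + 56 = 99
  {N} + {B, S, L}: 22 + 63 = 85
  {B, N} + {S, L}: 36 + 63 = 99
  {S, N} + {B, L}: 32 + 56 = 88
  … (7 splits in total)
Best: vehicle 1 H → N → H = 22; vehicle 2 H → B → L → S → H = 63; combined 85.

Minimum combined distance: 85 min.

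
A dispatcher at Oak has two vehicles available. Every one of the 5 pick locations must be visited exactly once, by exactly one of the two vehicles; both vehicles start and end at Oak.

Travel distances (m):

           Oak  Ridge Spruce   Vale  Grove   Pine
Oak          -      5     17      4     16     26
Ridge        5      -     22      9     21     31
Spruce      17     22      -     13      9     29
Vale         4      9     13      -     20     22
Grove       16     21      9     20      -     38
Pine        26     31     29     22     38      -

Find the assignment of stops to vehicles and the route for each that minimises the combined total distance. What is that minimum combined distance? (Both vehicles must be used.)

90 m — the smallest possible combined total.

There are 2^4 − 1 = 15 ways to divide the 5 stops into two non-empty groups. For each, the best each vehicle can do is its own shortest tour through its group:
  {Ridge} + {Spruce, Vale, Grove, Pine}: 10 + 80 = 90
  {Spruce} + {Ridge, Vale, Grove, Pine}: 34 + 90 = 124
  {Ridge, Spruce} + {Vale, Grove, Pine}: 44 + 80 = 124
  {Vale} + {Ridge, Spruce, Grove, Pine}: 8 + 90 = 98
  {Ridge, Vale} + {Spruce, Grove, Pine}: 18 + 80 = 98
  {Spruce, Vale} + {Ridge, Grove, Pine}: 34 + 90 = 124
  … (15 splits in total)
Best: vehicle 1 Oak → Ridge → Oak = 10; vehicle 2 Oak → Vale → Pine → Spruce → Grove → Oak = 80; combined 90.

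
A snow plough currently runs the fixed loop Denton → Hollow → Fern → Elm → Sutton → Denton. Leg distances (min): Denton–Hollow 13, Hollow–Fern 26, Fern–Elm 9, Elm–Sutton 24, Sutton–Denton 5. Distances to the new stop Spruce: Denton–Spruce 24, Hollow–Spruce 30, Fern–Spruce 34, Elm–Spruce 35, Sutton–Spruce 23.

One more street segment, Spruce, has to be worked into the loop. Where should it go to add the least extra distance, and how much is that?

+34 min — insert Spruce between Elm and Sutton.

Insertion cost between consecutive stops i–j is d(i,Spruce) + d(Spruce,j) − d(i,j):
  between Denton and Hollow: 24 + 30 − 13 = 41
  between Hollow and Fern: 30 + 34 − 26 = 38
  between Fern and Elm: 34 + 35 − 9 = 60
  between Elm and Sutton: 35 + 23 − 24 = 34
  between Sutton and Denton: 23 + 24 − 5 = 42
Cheapest insertion is between Elm and Sutton, adding 34.
New total = 77 + 34 = 111.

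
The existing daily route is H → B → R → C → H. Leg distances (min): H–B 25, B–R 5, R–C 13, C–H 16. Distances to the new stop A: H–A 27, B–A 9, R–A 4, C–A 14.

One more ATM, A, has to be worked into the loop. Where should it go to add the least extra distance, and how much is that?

+5 min — insert A between R and C.

Insertion cost between consecutive stops i–j is d(i,A) + d(A,j) − d(i,j):
  between H and B: 27 + 9 − 25 = 11
  between B and R: 9 + 4 − 5 = 8
  between R and C: 4 + 14 − 13 = 5
  between C and H: 14 + 27 − 16 = 25
Cheapest insertion is between R and C, adding 5.
New total = 59 + 5 = 64.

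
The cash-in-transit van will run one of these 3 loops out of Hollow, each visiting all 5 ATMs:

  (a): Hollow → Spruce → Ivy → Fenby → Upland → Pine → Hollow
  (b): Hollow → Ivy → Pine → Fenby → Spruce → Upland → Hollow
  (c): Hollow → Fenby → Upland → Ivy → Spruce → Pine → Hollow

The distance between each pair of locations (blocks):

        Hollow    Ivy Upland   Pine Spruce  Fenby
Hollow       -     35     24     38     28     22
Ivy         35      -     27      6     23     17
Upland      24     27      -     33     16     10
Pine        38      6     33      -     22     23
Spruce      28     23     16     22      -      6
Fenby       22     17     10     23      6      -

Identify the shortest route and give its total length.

Shortest is (b), total 110 blocks.

(a): 28 + 23 + 17 + 10 + 33 + 38 = 149
(b): 35 + 6 + 23 + 6 + 16 + 24 = 110
(c): 22 + 10 + 27 + 23 + 22 + 38 = 142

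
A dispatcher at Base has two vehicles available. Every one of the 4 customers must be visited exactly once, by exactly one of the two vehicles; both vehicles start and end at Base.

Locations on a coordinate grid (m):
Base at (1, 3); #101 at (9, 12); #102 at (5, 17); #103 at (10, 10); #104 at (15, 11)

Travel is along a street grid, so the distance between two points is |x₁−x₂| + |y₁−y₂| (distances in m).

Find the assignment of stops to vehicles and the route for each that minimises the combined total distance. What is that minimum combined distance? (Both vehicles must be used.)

There are 2^3 − 1 = 7 ways to divide the 4 stops into two non-empty groups. For each, the best each vehicle can do is its own shortest tour through its group:
  {#101} + {#102, #103, #104}: 34 + 56 = 90
  {#102} + {#101, #103, #104}: 36 + 46 = 82
  {#101, #102} + {#103, #104}: 44 + 44 = 88
  {#103} + {#101, #102, #104}: 32 + 56 = 88
  {#101, #103} + {#102, #104}: 36 + 56 = 92
  {#102, #103} + {#101, #104}: 46 + 46 = 92
  … (7 splits in total)
Best: vehicle 1 Base → #102 → Base = 36; vehicle 2 Base → #101 → #104 → #103 → Base = 46; combined 82.

Minimum combined distance: 82 m.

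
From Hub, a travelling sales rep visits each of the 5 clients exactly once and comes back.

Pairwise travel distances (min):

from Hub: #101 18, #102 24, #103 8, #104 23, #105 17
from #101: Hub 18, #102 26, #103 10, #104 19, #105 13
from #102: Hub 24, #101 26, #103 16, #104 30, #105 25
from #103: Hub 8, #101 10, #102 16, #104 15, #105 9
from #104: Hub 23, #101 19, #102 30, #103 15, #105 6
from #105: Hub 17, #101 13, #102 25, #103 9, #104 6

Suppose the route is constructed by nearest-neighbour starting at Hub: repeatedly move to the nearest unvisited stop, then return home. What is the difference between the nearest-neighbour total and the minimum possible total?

Hub: #103=8, #105=17, #101=18, #104=23, #102=24 ⇒ #103
#103: #105=9, #101=10, #104=15, #102=16 ⇒ #105
#105: #104=6, #101=13, #102=25 ⇒ #104
#104: #101=19, #102=30 ⇒ #101
#101: #102=26 ⇒ #102
NN route Hub → #103 → #105 → #104 → #101 → #102 → Hub costs 92.
Optimal: Hub → #101 → #105 → #104 → #102 → #103 → Hub costs 91 (by enumerating all 60 distinct tours).
Excess = 92 − 91 = 1.

The nearest-neighbour route is 1 min longer than optimal.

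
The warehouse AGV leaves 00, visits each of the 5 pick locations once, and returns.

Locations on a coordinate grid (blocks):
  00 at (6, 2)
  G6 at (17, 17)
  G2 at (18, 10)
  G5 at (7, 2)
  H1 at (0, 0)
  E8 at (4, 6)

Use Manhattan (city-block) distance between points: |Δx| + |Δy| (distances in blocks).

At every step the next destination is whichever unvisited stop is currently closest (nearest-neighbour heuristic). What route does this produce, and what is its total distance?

80 blocks along 00 → G5 → E8 → H1 → G2 → G6 → 00.

At 00 the remaining stops are G5 1, E8 6, H1 8, G2 20, G6 26; go to G5.
At G5 the remaining stops are E8 7, H1 9, G2 19, G6 25; go to E8.
At E8 the remaining stops are H1 10, G2 18, G6 24; go to H1.
At H1 the remaining stops are G2 28, G6 34; go to G2.
At G2 the remaining stops are G6 8; go to G6.
Return G6→00: 26.
Total = 1 + 7 + 10 + 28 + 8 + 26 = 80.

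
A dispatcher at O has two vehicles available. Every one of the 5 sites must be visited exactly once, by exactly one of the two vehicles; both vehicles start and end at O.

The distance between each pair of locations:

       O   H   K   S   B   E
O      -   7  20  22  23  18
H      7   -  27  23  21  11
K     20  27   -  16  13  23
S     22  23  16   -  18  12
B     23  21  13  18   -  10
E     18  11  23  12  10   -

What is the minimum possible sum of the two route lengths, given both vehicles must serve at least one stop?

Minimum combined distance: 91.

There are 2^4 − 1 = 15 ways to divide the 5 stops into two non-empty groups. For each, the best each vehicle can do is its own shortest tour through its group:
  {H} + {K, S, B, E}: 14 + 77 = 91
  {K} + {H, S, B, E}: 40 + 68 = 108
  {H, K} + {S, B, E}: 54 + 67 = 121
  {S} + {H, K, B, E}: 44 + 61 = 105
  {H, S} + {K, B, E}: 52 + 61 = 113
  {K, S} + {H, B, E}: 58 + 51 = 109
  … (15 splits in total)
Best: vehicle 1 O → H → O = 14; vehicle 2 O → K → B → E → S → O = 77; combined 91.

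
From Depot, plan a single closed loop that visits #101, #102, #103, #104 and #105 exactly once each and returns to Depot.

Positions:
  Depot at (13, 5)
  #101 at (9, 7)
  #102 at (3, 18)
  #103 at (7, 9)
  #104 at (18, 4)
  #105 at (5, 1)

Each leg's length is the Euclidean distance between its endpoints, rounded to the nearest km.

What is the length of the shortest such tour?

52 km — the shortest possible round trip.

Depot - #101 - #102 - #103 - #104 - #105 - Depot: 4+13+10+12+13+9 = 61
Depot - #101 - #102 - #103 - #105 - #104 - Depot: 4+13+10+8+13+5 = 53
Depot - #101 - #102 - #104 - #103 - #105 - Depot: 4+13+21+12+8+9 = 67
Depot - #101 - #102 - #104 - #105 - #103 - Depot: 4+13+21+13+8+7 = 66
Depot - #101 - #102 - #105 - #103 - #104 - Depot: 4+13+17+8+12+5 = 59
Depot - #101 - #102 - #105 - #104 - #103 - Depot: 4+13+17+13+12+7 = 66
Depot - #101 - #103 - #102 - #104 - #105 - Depot: 4+3+10+21+13+9 = 60
Depot - #101 - #103 - #102 - #105 - #104 - Depot: 4+3+10+17+13+5 = 52
Depot - #101 - #103 - #104 - #102 - #105 - Depot: 4+3+12+21+17+9 = 66
Depot - #101 - #103 - #104 - #105 - #102 - Depot: 4+3+12+13+17+16 = 65
Depot - #101 - #103 - #105 - #102 - #104 - Depot: 4+3+8+17+21+5 = 58
Depot - #101 - #103 - #105 - #104 - #102 - Depot: 4+3+8+13+21+16 = 65
Depot - #101 - #104 - #102 - #103 - #105 - Depot: 4+9+21+10+8+9 = 61
Depot - #101 - #104 - #102 - #105 - #103 - Depot: 4+9+21+17+8+7 = 66
… (46 more)
The minimum is 52.
One optimal route: Depot → #101 → #103 → #102 → #105 → #104 → Depot (or its reverse).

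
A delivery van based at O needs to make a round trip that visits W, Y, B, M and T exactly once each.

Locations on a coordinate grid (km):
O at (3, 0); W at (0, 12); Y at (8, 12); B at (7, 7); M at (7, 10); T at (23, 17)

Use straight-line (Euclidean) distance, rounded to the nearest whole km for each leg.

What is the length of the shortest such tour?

O - W - Y - B - M - T - O: 12+8+5+3+17+26 = 71
O - W - Y - B - T - M - O: 12+8+5+19+17+11 = 72
O - W - Y - M - B - T - O: 12+8+2+3+19+26 = 70
O - W - Y - M - T - B - O: 12+8+2+17+19+8 = 66
O - W - Y - T - B - M - O: 12+8+16+19+3+11 = 69
O - W - Y - T - M - B - O: 12+8+16+17+3+8 = 64
O - W - B - Y - M - T - O: 12+9+5+2+17+26 = 71
O - W - B - Y - T - M - O: 12+9+5+16+17+11 = 70
O - W - B - M - Y - T - O: 12+9+3+2+16+26 = 68
O - W - B - M - T - Y - O: 12+9+3+17+16+13 = 70
O - W - B - T - Y - M - O: 12+9+19+16+2+11 = 69
O - W - B - T - M - Y - O: 12+9+19+17+2+13 = 72
O - W - M - Y - B - T - O: 12+7+2+5+19+26 = 71
O - W - M - Y - T - B - O: 12+7+2+16+19+8 = 64
… (46 more)
The minimum is 64.
One optimal route: O → W → Y → T → M → B → O (or its reverse).

64 km — the shortest possible round trip.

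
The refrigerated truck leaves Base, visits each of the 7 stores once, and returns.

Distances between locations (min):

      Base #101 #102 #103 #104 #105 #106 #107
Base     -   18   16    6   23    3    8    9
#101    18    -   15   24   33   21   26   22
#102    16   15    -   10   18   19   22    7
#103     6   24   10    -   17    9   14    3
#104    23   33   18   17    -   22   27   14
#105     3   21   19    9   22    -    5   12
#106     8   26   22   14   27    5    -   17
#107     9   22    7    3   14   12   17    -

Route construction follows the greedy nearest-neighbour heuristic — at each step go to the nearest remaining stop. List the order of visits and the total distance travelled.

At Base the remaining stops are #105 3, #103 6, #106 8, #107 9, #102 16, #101 18, #104 23; go to #105.
At #105 the remaining stops are #106 5, #103 9, #107 12, #102 19, #101 21, #104 22; go to #106.
At #106 the remaining stops are #103 14, #107 17, #102 22, #101 26, #104 27; go to #103.
At #103 the remaining stops are #107 3, #102 10, #104 17, #101 24; go to #107.
At #107 the remaining stops are #102 7, #104 14, #101 22; go to #102.
At #102 the remaining stops are #101 15, #104 18; go to #101.
At #101 the remaining stops are #104 33; go to #104.
Return #104→Base: 23.
Total = 3 + 5 + 14 + 3 + 7 + 15 + 33 + 23 = 103.

Total distance 103 min via the nearest-neighbour route Base → #105 → #106 → #103 → #107 → #102 → #101 → #104 → Base.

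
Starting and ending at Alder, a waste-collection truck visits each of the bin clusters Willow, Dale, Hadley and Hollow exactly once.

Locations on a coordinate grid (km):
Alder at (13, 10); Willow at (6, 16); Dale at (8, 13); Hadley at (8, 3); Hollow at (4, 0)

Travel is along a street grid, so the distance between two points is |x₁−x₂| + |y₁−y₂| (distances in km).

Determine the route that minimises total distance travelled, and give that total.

Shortest round trip = 50 km.

Alder → Willow → Dale → Hadley → Hollow → Alder: 13+5+10+7+19 = 54
Alder → Willow → Dale → Hollow → Hadley → Alder: 13+5+17+7+12 = 54
Alder → Willow → Hadley → Dale → Hollow → Alder: 13+15+10+17+19 = 74
Alder → Willow → Hadley → Hollow → Dale → Alder: 13+15+7+17+8 = 60
Alder → Willow → Hollow → Dale → Hadley → Alder: 13+18+17+10+12 = 70
Alder → Willow → Hollow → Hadley → Dale → Alder: 13+18+7+10+8 = 56
Alder → Dale → Willow → Hadley → Hollow → Alder: 8+5+15+7+19 = 54
Alder → Dale → Willow → Hollow → Hadley → Alder: 8+5+18+7+12 = 50
Alder → Dale → Hadley → Willow → Hollow → Alder: 8+10+15+18+19 = 70
Alder → Dale → Hollow → Willow → Hadley → Alder: 8+17+18+15+12 = 70
Alder → Hadley → Willow → Dale → Hollow → Alder: 12+15+5+17+19 = 68
Alder → Hadley → Dale → Willow → Hollow → Alder: 12+10+5+18+19 = 64
The minimum is 50.
One optimal route: Alder → Dale → Willow → Hollow → Hadley → Alder (or its reverse).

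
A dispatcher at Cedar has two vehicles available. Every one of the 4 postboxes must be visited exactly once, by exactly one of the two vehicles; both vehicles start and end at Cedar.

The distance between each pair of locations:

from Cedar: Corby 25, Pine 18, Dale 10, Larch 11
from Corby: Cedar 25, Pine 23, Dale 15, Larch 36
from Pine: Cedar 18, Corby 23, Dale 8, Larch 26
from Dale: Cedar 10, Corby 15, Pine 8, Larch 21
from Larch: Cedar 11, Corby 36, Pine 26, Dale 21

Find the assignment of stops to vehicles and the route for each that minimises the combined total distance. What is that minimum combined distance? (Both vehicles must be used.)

Try each way of splitting the stops between the two vehicles (each non-empty) and, for each split, find the best tour for each vehicle:
  {Corby} + {Pine, Dale, Larch}: 50 + 55 = 105
  {Pine} + {Corby, Dale, Larch}: 36 + 72 = 108
  {Corby, Pine} + {Dale, Larch}: 66 + 42 = 108
  {Dale} + {Corby, Pine, Larch}: 20 + 85 = 105
  {Corby, Dale} + {Pine, Larch}: 50 + 55 = 105
  {Pine, Dale} + {Corby, Larch}: 36 + 72 = 108
  … (7 splits in total)
  {Corby, Pine, Dale} + {Larch}: 66 + 22 = 88  ← best
Best: vehicle 1 Cedar → Corby → Pine → Dale → Cedar = 66; vehicle 2 Cedar → Larch → Cedar = 22; combined 88.

88 — the smallest possible combined total.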